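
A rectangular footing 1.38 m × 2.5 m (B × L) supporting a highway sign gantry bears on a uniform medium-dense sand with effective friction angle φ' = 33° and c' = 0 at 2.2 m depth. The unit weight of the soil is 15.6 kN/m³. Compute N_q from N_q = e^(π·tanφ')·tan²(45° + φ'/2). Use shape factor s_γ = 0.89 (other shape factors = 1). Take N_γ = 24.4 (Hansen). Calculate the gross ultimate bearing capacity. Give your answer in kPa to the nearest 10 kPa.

q_ult ≈ 1130 kPa

tan33° = 0.6494, so N_q = e^(π×0.6494)·tan²(61.5°) = 7.692 × 3.392 = 26.09.
q = γ·D_f = 15.6 × 2.2 = 34.32 kPa.
q·N_q = 34.32 × 26.092 = 895.48 kPa
0.5·γ·B·N_γ·s_γ = 0.5 × 15.6 × 1.38 × 24.4 × 0.89 = 233.75 kPa
q_ult = 895.48 + 233.75 = 1129.2 kPa.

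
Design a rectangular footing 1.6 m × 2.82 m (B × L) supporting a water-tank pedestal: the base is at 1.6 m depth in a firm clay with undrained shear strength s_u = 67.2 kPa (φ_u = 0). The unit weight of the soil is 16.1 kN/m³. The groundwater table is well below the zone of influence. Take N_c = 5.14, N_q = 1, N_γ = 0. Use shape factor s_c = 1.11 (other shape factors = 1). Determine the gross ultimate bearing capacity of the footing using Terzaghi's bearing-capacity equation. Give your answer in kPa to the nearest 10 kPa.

q_ult ≈ 410 kPa

Overburden at base level: q = 16.1 × 1.6 = 25.76 kPa.
Cohesion term c·N_c·s_c = 67.2 × 5.14 × 1.11 = 383.4 kPa; surcharge term q·N_q = 25.76 × 1 = 25.76 kPa.
q_ult = 383.4 + 25.76 = 409.16 kPa.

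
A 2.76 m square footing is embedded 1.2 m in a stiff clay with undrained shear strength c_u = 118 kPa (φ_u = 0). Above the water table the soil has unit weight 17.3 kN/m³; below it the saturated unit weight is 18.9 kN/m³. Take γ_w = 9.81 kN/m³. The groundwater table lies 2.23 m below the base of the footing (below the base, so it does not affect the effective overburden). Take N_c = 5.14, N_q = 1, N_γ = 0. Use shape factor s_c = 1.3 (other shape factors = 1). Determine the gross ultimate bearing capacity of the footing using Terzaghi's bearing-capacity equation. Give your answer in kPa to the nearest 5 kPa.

q_ult ≈ 810 kPa

Overburden at base level: q = 17.3 × 1.2 = 20.76 kPa.
Cohesion term c·N_c·s_c = 118 × 5.14 × 1.3 = 788.48 kPa; surcharge term q·N_q = 20.76 × 1 = 20.76 kPa.
q_ult = 788.48 + 20.76 = 809.24 kPa.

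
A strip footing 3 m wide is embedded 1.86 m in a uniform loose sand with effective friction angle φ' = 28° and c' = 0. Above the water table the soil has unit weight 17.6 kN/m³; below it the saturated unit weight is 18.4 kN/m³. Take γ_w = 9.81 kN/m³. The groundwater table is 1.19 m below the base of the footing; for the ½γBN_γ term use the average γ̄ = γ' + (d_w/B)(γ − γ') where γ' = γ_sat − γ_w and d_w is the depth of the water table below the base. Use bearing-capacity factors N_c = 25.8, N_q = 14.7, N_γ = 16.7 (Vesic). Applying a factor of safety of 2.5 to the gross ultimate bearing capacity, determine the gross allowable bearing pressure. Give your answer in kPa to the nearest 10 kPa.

Overburden at base level: q = 17.6 × 1.86 = 32.736 kPa.
The water table is 1.19 m below the base (< B = 3 m), so the ½γBN_γ term uses γ̄ = γ' + (d_w/B)(γ − γ') = 8.59 + (1.19/3)(17.6 − 8.59) = 12.164 kN/m³.
Surcharge term q·N_q = 32.736 × 14.7 = 481.22 kPa; self-weight term 0.5·γ·B·N_γ = 0.5 × 12.164 × 3 × 16.7 = 304.71 kPa.
q_ult = 481.22 + 304.71 = 785.93 kPa.
q_all = q_ult / FS = 785.93 / 2.5 = 314.37 kPa.

q_all ≈ 310 kPa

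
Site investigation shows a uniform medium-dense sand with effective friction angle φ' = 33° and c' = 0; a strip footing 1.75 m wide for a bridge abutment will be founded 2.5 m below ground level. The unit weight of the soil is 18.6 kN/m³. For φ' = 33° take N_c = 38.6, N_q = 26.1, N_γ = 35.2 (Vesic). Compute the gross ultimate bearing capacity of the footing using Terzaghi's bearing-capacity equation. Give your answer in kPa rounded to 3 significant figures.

Overburden at base level: q = 18.6 × 2.5 = 46.5 kPa.
Surcharge term q·N_q = 46.5 × 26.1 = 1213.7 kPa; self-weight term 0.5·γ·B·N_γ = 0.5 × 18.6 × 1.75 × 35.2 = 572.88 kPa.
q_ult = 1213.7 + 572.88 = 1786.5 kPa.

q_ult ≈ 1790 kPa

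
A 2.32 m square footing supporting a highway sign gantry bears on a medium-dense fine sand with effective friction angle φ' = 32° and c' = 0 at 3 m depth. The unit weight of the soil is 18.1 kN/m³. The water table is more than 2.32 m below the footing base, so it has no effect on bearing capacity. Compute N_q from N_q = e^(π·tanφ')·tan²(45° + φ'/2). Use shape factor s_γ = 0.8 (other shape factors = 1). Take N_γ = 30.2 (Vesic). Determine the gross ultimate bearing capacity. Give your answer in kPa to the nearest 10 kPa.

q_ult ≈ 1770 kPa

tan32° = 0.6249, so N_q = e^(π×0.6249)·tan²(61°) = 7.121 × 3.255 = 23.18.
q = γ·D_f = 18.1 × 3 = 54.3 kPa.
q·N_q = 54.3 × 23.177 = 1258.5 kPa
0.5·γ·B·N_γ·s_γ = 0.5 × 18.1 × 2.32 × 30.2 × 0.8 = 507.26 kPa
q_ult = 1258.5 + 507.26 = 1765.8 kPa.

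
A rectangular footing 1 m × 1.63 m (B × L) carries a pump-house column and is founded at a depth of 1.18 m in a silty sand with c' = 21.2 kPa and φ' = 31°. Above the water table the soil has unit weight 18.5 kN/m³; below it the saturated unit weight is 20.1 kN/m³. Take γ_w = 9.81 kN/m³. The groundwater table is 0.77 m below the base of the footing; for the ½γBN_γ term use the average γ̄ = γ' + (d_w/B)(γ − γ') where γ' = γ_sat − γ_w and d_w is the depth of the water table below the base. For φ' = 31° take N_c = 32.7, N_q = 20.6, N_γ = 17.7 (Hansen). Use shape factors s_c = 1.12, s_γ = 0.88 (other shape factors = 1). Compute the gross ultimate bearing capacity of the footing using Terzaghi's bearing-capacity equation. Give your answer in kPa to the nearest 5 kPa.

q = γ·D_f = 18.5 × 1.18 = 21.83 kPa.
γ' = 10.29 kN/m³; averaging over the depth B below the base, γ̄ = γ' + (d_w/B)(γ − γ') = 16.612 kN/m³.
c·N_c·s_c = 21.2 × 32.7 × 1.12 = 776.43 kPa
q·N_q = 21.83 × 20.6 = 449.7 kPa
0.5·γ·B·N_γ·s_γ = 0.5 × 16.612 × 1 × 17.7 × 0.88 = 129.37 kPa
q_ult = 776.43 + 449.7 + 129.37 = 1355.5 kPa.

q_ult ≈ 1355 kPa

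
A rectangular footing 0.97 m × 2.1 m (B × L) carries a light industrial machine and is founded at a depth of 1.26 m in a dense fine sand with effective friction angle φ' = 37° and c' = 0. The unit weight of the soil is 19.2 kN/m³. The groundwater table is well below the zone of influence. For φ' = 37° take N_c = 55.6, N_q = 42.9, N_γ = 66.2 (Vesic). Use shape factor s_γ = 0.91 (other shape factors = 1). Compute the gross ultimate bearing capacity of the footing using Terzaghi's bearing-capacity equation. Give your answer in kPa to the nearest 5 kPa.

q_ult ≈ 1600 kPa

Overburden at base level: q = 19.2 × 1.26 = 24.192 kPa.
Surcharge term q·N_q = 24.192 × 42.9 = 1037.8 kPa; self-weight term 0.5·γ·B·N_γ·s_γ = 0.5 × 19.2 × 0.97 × 66.2 × 0.91 = 560.97 kPa.
q_ult = 1037.8 + 560.97 = 1598.8 kPa.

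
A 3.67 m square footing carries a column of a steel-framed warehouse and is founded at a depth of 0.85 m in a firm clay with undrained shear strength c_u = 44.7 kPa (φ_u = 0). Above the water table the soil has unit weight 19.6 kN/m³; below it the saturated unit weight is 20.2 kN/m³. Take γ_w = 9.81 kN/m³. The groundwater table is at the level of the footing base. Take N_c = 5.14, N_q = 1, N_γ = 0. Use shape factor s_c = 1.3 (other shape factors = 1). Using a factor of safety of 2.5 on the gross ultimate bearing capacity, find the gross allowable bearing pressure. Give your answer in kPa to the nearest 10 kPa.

Overburden at base level: q = 19.6 × 0.85 = 16.66 kPa.
Cohesion term c·N_c·s_c = 44.7 × 5.14 × 1.3 = 298.69 kPa; surcharge term q·N_q = 16.66 × 1 = 16.66 kPa.
q_ult = 298.69 + 16.66 = 315.35 kPa.
q_all = 315.35 / 2.5 = 126.14 kPa.

q_all ≈ 130 kPa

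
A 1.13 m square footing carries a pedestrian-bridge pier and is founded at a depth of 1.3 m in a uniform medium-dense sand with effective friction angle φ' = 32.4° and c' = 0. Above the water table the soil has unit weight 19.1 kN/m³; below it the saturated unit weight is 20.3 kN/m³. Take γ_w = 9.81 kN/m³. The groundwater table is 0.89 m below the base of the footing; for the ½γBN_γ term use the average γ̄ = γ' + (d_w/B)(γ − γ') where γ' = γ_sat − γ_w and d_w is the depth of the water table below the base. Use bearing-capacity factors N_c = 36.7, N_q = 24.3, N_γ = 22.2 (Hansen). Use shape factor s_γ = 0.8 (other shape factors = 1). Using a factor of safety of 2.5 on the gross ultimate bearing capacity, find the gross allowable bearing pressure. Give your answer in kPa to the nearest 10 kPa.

q_all ≈ 310 kPa

Overburden at base level: q = 19.1 × 1.3 = 24.83 kPa.
The water table is 0.89 m below the base (< B = 1.13 m), so the ½γBN_γ term uses γ̄ = γ' + (d_w/B)(γ − γ') = 10.49 + (0.89/1.13)(19.1 − 10.49) = 17.271 kN/m³.
Surcharge term q·N_q = 24.83 × 24.3 = 603.37 kPa; self-weight term 0.5·γ·B·N_γ·s_γ = 0.5 × 17.271 × 1.13 × 22.2 × 0.8 = 173.31 kPa.
q_ult = 603.37 + 173.31 = 776.68 kPa.
q_all = 776.68 / 2.5 = 310.67 kPa.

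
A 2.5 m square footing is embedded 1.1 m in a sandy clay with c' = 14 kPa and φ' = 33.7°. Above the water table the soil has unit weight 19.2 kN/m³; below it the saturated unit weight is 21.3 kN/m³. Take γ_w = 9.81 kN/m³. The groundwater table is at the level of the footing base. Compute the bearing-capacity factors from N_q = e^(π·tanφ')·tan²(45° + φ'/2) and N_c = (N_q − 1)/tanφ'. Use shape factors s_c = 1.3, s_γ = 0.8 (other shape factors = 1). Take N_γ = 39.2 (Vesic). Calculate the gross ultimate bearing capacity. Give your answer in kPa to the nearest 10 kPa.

tan33.7° = 0.6669, so N_q = e^(π×0.6669)·tan²(61.85°) = 8.127 × 3.493 = 28.39.
N_c = (28.39 − 1)/tan33.7° = 41.06.
q = γ·D_f = 19.2 × 1.1 = 21.12 kPa.
For the ½γBN_γ term take γ' = 21.3 − 9.81 = 11.49 kN/m³ (soil below base is submerged).
c·N_c·s_c = 14 × 41.063 × 1.3 = 747.35 kPa
q·N_q = 21.12 × 28.386 = 599.51 kPa
0.5·γ·B·N_γ·s_γ = 0.5 × 11.49 × 2.5 × 39.2 × 0.8 = 450.41 kPa
q_ult = 747.35 + 599.51 + 450.41 = 1797.3 kPa.

q_ult ≈ 1800 kPa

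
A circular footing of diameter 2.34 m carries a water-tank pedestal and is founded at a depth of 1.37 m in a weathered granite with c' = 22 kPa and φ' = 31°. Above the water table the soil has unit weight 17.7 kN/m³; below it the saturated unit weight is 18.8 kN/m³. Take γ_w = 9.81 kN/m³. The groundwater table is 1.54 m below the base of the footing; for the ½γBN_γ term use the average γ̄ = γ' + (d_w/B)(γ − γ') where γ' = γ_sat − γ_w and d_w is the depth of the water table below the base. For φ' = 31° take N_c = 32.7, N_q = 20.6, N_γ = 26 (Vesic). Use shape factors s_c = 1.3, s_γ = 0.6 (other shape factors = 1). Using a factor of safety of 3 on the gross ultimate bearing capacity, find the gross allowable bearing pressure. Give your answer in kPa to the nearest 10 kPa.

q_all ≈ 570 kPa

q = γ·D_f = 17.7 × 1.37 = 24.249 kPa.
γ' = 8.99 kN/m³; averaging over the depth B below the base, γ̄ = γ' + (d_w/B)(γ − γ') = 14.722 kN/m³.
c·N_c·s_c = 22 × 32.7 × 1.3 = 935.22 kPa
q·N_q = 24.249 × 20.6 = 499.53 kPa
0.5·γ·B·N_γ·s_γ = 0.5 × 14.722 × 2.34 × 26 × 0.6 = 268.71 kPa
q_ult = 935.22 + 499.53 + 268.71 = 1703.5 kPa.
q_all = 1703.5 / 3 = 567.82 kPa.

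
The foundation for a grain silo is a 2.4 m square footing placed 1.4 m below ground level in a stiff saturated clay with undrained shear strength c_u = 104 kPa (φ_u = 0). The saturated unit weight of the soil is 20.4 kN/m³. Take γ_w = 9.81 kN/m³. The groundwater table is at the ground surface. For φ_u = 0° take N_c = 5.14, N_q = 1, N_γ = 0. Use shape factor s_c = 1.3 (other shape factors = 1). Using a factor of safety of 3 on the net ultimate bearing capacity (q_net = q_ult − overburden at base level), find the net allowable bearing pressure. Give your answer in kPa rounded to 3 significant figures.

γ' = 20.4 − 9.81 = 10.59 kN/m³ (submerged throughout). q = 10.59 × 1.4 = 14.826 kPa.
c·N_c·s_c = 104 × 5.14 × 1.3 = 694.93 kPa
q·N_q = 14.826 × 1 = 14.826 kPa
q_ult = 694.93 + 14.826 = 709.75 kPa.
q_net = 709.75 − 14.826 = 694.93 kPa.
q_all(net) = 694.93 / 3 = 231.64 kPa.

q_all(net) ≈ 232 kPa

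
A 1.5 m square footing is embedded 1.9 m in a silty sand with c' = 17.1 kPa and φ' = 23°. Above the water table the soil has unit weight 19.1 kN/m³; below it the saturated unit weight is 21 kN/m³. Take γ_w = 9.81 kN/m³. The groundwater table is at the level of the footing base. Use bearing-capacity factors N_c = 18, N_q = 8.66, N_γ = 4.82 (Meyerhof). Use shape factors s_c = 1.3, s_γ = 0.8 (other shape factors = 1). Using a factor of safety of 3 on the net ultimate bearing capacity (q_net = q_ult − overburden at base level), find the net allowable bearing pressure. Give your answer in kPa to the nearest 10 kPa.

Effective surcharge at the founding depth q = γ·D_f = 19.1 × 1.9 = 36.29 kPa.
The water table coincides with the base, so in the self-weight term γ → γ' = 11.19 kN/m³.
q_ult = c·N_c·s_c + q·N_q + 0.5·γ·B·N_γ·s_γ
     = 17.1 × 18 × 1.3 + 36.29 × 8.66 + 0.5 × 11.19 × 1.5 × 4.82 × 0.8
     = 400.14 + 314.27 + 32.361 = 746.77 kPa.
q_net = 746.77 − 36.29 = 710.48 kPa.
q_all(net) = 710.48 / 3 = 236.83 kPa.

q_all(net) ≈ 240 kPa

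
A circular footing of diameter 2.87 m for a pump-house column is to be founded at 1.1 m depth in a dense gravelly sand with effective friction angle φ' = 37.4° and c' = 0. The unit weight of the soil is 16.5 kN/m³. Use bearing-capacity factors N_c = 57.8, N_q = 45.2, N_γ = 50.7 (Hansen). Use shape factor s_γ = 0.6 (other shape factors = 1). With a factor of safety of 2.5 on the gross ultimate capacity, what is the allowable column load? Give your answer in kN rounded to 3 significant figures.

q = γ·D_f = 16.5 × 1.1 = 18.15 kPa.
q·N_q = 18.15 × 45.2 = 820.38 kPa
0.5·γ·B·N_γ·s_γ = 0.5 × 16.5 × 2.87 × 50.7 × 0.6 = 720.27 kPa
q_ult = 820.38 + 720.27 = 1540.6 kPa.
Gross allowable pressure q_all = 1540.6 / 2.5 = 616.26 kPa.
Footing area = 6.4692 m², so allowable column load = 616.26 × 6.4692 = 3986.7 kN.

P_all ≈ 3990 kN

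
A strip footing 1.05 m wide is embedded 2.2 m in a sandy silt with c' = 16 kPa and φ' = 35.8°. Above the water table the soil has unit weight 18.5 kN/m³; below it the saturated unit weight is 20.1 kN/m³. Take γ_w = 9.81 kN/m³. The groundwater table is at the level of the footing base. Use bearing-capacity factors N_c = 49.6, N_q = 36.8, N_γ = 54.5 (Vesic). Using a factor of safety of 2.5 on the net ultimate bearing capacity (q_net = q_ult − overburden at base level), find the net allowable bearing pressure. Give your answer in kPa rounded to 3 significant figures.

Overburden at base level: q = 18.5 × 2.2 = 40.7 kPa.
Below the base the soil is submerged, so the ½γBN_γ term uses γ' = 20.1 − 9.81 = 10.29 kN/m³.
Cohesion term c·N_c = 16 × 49.6 = 793.6 kPa; surcharge term q·N_q = 40.7 × 36.8 = 1497.8 kPa; self-weight term 0.5·γ·B·N_γ = 0.5 × 10.29 × 1.05 × 54.5 = 294.42 kPa.
q_ult = 793.6 + 1497.8 + 294.42 = 2585.8 kPa.
q_net = 2585.8 − 40.7 = 2545.1 kPa.
q_all(net) = 2545.1 / 2.5 = 1018 kPa.

q_all(net) ≈ 1020 kPa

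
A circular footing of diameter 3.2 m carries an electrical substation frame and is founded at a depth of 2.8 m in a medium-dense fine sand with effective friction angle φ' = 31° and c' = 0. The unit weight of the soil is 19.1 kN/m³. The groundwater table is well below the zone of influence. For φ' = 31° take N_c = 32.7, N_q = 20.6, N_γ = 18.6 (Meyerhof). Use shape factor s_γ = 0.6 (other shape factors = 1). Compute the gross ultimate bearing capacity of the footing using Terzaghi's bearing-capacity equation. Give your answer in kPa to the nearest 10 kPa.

q_ult ≈ 1440 kPa

Effective surcharge at the founding depth q = γ·D_f = 19.1 × 2.8 = 53.48 kPa.
q_ult = q·N_q + 0.5·γ·B·N_γ·s_γ
     = 53.48 × 20.6 + 0.5 × 19.1 × 3.2 × 18.6 × 0.6
     = 1101.7 + 341.05 = 1442.7 kPa.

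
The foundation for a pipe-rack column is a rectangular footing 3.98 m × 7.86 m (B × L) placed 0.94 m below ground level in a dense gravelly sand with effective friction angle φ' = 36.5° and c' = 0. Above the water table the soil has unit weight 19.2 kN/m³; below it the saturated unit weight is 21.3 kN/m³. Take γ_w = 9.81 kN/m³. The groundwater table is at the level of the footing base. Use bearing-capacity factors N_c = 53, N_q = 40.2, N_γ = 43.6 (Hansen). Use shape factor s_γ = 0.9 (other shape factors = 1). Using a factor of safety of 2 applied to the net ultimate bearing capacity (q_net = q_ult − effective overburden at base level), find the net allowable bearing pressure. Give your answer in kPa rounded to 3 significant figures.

q = γ·D_f = 19.2 × 0.94 = 18.048 kPa.
For the ½γBN_γ term take γ' = 21.3 − 9.81 = 11.49 kN/m³ (soil below base is submerged).
q·N_q = 18.048 × 40.2 = 725.53 kPa
0.5·γ·B·N_γ·s_γ = 0.5 × 11.49 × 3.98 × 43.6 × 0.9 = 897.23 kPa
q_ult = 725.53 + 897.23 = 1622.8 kPa.
Net ultimate: q_net = 1622.8 − 18.048 = 1604.7 kPa.
q_all(net) = 1604.7 / 2 = 802.35 kPa.

q_all(net) ≈ 802 kPa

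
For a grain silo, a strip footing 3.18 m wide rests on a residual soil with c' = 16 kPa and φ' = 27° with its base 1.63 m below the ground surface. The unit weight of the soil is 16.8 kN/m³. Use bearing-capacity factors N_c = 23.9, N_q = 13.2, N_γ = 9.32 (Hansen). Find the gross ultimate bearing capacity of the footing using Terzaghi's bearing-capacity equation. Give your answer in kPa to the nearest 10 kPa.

Overburden at base level: q = 16.8 × 1.63 = 27.384 kPa.
Cohesion term c·N_c = 16 × 23.9 = 382.4 kPa; surcharge term q·N_q = 27.384 × 13.2 = 361.47 kPa; self-weight term 0.5·γ·B·N_γ = 0.5 × 16.8 × 3.18 × 9.32 = 248.96 kPa.
q_ult = 382.4 + 361.47 + 248.96 = 992.82 kPa.

q_ult ≈ 990 kPa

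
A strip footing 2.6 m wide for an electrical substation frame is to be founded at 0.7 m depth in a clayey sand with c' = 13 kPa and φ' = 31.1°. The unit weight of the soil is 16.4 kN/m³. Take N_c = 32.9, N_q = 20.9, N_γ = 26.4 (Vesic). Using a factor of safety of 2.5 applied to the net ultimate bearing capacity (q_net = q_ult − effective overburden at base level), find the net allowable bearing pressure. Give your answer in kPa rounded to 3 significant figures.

q_all(net) ≈ 488 kPa

Overburden at base level: q = 16.4 × 0.7 = 11.48 kPa.
Cohesion term c·N_c = 13 × 32.9 = 427.7 kPa; surcharge term q·N_q = 11.48 × 20.9 = 239.93 kPa; self-weight term 0.5·γ·B·N_γ = 0.5 × 16.4 × 2.6 × 26.4 = 562.85 kPa.
q_ult = 427.7 + 239.93 + 562.85 = 1230.5 kPa.
Net ultimate: q_net = 1230.5 − 11.48 = 1219 kPa.
q_all(net) = 1219 / 2.5 = 487.6 kPa.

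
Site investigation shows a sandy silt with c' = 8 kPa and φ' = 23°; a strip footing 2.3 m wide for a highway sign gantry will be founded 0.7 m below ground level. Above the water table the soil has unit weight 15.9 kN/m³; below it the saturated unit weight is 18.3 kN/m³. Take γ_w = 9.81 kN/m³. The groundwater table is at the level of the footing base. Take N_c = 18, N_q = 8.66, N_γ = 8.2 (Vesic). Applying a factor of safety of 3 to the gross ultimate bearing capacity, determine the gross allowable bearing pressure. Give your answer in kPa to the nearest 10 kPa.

q_all ≈ 110 kPa

q = γ·D_f = 15.9 × 0.7 = 11.13 kPa.
For the ½γBN_γ term take γ' = 18.3 − 9.81 = 8.49 kN/m³ (soil below base is submerged).
c·N_c = 8 × 18 = 144 kPa
q·N_q = 11.13 × 8.66 = 96.386 kPa
0.5·γ·B·N_γ = 0.5 × 8.49 × 2.3 × 8.2 = 80.061 kPa
q_ult = 144 + 96.386 + 80.061 = 320.45 kPa.
q_all = q_ult / FS = 320.45 / 3 = 106.82 kPa.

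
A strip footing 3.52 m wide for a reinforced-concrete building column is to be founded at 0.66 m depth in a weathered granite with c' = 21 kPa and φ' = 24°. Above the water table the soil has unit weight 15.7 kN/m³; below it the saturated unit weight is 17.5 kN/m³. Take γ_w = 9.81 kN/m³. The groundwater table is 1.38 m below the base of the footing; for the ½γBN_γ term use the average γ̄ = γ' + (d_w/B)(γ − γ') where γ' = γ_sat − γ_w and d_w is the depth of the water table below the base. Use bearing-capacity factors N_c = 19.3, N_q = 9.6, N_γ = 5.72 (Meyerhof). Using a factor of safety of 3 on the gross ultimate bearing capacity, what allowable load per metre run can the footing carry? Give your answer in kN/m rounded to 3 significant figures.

Effective surcharge at the founding depth q = γ·D_f = 15.7 × 0.66 = 10.362 kPa.
With d_w = 1.38 m < B, γ̄ = 7.69 + (1.38/3.52) × (15.7 − 7.69) = 10.83 kN/m³.
q_ult = c·N_c + q·N_q + 0.5·γ·B·N_γ
     = 21 × 19.3 + 10.362 × 9.6 + 0.5 × 10.83 × 3.52 × 5.72
     = 405.3 + 99.475 + 109.03 = 613.81 kPa.
Gross allowable pressure q_all = 613.81 / 3 = 204.6 kPa.
Allowable wall load = q_all × B = 204.6 × 3.52 = 720.2 kN per metre run.

≈ 720 kN/m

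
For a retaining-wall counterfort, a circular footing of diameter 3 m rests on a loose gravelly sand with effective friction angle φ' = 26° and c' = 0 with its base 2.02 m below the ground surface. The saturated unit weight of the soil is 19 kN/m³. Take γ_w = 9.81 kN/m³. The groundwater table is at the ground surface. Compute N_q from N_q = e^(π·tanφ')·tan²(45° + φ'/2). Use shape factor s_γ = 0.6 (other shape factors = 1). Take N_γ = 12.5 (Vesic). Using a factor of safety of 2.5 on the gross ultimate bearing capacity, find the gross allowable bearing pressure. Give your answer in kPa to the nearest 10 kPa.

N_q = e^(π·tan26°)·tan²(58°) = 11.85.
With the water table at the surface the whole profile is submerged: γ' = 19 − 9.81 = 9.19 kN/m³, so q = γ'·D_f = 18.564 kPa; the same γ' applies in the ½γBN_γ term.
q_ult = q·N_q + 0.5·γ·B·N_γ·s_γ
     = 18.564 × 11.854 + 0.5 × 9.19 × 3 × 12.5 × 0.6
     = 220.06 + 103.39 = 323.45 kPa.
q_all = 323.45 / 2.5 = 129.38 kPa.

q_all ≈ 130 kPa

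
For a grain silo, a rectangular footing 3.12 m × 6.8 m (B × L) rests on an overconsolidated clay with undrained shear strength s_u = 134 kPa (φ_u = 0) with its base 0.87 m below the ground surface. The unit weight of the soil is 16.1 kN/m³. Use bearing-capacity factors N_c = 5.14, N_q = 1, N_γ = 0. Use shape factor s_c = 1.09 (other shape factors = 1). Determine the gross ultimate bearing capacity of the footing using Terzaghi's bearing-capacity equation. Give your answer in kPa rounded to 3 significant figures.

q_ult ≈ 765 kPa

Overburden at base level: q = 16.1 × 0.87 = 14.007 kPa.
Cohesion term c·N_c·s_c = 134 × 5.14 × 1.09 = 750.75 kPa; surcharge term q·N_q = 14.007 × 1 = 14.007 kPa.
q_ult = 750.75 + 14.007 = 764.76 kPa.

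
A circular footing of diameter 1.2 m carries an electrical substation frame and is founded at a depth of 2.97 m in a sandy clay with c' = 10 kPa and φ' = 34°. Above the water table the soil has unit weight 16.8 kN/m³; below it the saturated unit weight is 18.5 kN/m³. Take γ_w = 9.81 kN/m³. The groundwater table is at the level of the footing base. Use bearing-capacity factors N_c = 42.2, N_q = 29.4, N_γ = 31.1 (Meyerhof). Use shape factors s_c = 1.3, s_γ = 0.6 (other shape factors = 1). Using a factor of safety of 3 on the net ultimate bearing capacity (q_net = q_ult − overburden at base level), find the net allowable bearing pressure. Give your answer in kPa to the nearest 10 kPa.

Overburden at base level: q = 16.8 × 2.97 = 49.896 kPa.
Below the base the soil is submerged, so the ½γBN_γ term uses γ' = 18.5 − 9.81 = 8.69 kN/m³.
Cohesion term c·N_c·s_c = 10 × 42.2 × 1.3 = 548.6 kPa; surcharge term q·N_q = 49.896 × 29.4 = 1466.9 kPa; self-weight term 0.5·γ·B·N_γ·s_γ = 0.5 × 8.69 × 1.2 × 31.1 × 0.6 = 97.293 kPa.
q_ult = 548.6 + 1466.9 + 97.293 = 2112.8 kPa.
q_net = 2112.8 − 49.896 = 2062.9 kPa.
q_all(net) = 2062.9 / 3 = 687.65 kPa.

q_all(net) ≈ 690 kPa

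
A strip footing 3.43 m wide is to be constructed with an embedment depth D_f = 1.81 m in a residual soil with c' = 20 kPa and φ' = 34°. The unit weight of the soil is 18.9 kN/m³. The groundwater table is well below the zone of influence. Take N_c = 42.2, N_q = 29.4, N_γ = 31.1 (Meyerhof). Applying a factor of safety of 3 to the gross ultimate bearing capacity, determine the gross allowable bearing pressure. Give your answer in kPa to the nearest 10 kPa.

q_all ≈ 950 kPa

Overburden at base level: q = 18.9 × 1.81 = 34.209 kPa.
Cohesion term c·N_c = 20 × 42.2 = 844 kPa; surcharge term q·N_q = 34.209 × 29.4 = 1005.7 kPa; self-weight term 0.5·γ·B·N_γ = 0.5 × 18.9 × 3.43 × 31.1 = 1008.1 kPa.
q_ult = 844 + 1005.7 + 1008.1 = 2857.8 kPa.
q_all = q_ult / FS = 2857.8 / 3 = 952.6 kPa.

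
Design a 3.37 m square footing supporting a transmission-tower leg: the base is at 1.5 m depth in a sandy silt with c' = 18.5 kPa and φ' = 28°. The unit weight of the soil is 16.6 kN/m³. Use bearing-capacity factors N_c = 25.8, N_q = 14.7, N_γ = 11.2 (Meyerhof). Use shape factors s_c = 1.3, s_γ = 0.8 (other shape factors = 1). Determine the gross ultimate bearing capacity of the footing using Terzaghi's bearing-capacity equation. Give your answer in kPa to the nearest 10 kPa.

q = γ·D_f = 16.6 × 1.5 = 24.9 kPa.
c·N_c·s_c = 18.5 × 25.8 × 1.3 = 620.49 kPa
q·N_q = 24.9 × 14.7 = 366.03 kPa
0.5·γ·B·N_γ·s_γ = 0.5 × 16.6 × 3.37 × 11.2 × 0.8 = 250.62 kPa
q_ult = 620.49 + 366.03 + 250.62 = 1237.1 kPa.

q_ult ≈ 1240 kPa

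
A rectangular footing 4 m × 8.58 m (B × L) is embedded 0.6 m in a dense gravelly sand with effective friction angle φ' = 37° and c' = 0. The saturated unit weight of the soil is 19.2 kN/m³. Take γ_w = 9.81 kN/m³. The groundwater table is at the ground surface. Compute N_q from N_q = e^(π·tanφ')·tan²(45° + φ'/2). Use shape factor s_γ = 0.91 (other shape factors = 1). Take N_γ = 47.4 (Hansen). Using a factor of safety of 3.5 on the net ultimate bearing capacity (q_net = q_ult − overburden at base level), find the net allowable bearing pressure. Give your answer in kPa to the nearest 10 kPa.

q_all(net) ≈ 300 kPa

N_q = e^(π·tan37°)·tan²(63.5°) = 42.92.
With the water table at the surface the whole profile is submerged: γ' = 19.2 − 9.81 = 9.39 kN/m³, so q = γ'·D_f = 5.634 kPa; the same γ' applies in the ½γBN_γ term.
q_ult = q·N_q + 0.5·γ·B·N_γ·s_γ
     = 5.634 × 42.92 + 0.5 × 9.39 × 4 × 47.4 × 0.91
     = 241.81 + 810.06 = 1051.9 kPa.
q_net = 1051.9 − 5.634 = 1046.2 kPa.
q_all(net) = 1046.2 / 3.5 = 298.92 kPa.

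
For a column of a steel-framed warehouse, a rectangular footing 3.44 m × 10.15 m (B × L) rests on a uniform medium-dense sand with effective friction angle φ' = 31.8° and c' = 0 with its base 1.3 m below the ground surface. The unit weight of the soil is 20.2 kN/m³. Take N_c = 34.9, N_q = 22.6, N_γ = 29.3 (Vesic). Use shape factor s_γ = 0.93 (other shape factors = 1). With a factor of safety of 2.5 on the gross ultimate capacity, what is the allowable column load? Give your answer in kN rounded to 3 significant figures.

P_all ≈ 21500 kN

Overburden at base level: q = 20.2 × 1.3 = 26.26 kPa.
Surcharge term q·N_q = 26.26 × 22.6 = 593.48 kPa; self-weight term 0.5·γ·B·N_γ·s_γ = 0.5 × 20.2 × 3.44 × 29.3 × 0.93 = 946.74 kPa.
q_ult = 593.48 + 946.74 = 1540.2 kPa.
Gross allowable pressure q_all = 1540.2 / 2.5 = 616.09 kPa.
Footing area = 34.916 m², so allowable column load = 616.09 × 34.916 = 21511 kN.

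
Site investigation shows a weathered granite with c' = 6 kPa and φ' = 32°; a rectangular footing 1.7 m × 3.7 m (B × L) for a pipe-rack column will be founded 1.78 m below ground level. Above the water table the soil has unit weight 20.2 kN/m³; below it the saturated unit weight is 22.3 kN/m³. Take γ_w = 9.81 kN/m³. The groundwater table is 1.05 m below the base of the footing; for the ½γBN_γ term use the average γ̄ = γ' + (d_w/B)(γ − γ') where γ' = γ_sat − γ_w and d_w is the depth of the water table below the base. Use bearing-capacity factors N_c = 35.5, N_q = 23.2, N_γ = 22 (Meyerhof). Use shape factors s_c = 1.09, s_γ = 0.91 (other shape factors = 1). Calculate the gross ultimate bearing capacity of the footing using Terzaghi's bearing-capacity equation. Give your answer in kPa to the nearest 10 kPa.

Effective surcharge at the founding depth q = γ·D_f = 20.2 × 1.78 = 35.956 kPa.
With d_w = 1.05 m < B, γ̄ = 12.49 + (1.05/1.7) × (20.2 − 12.49) = 17.252 kN/m³.
q_ult = c·N_c·s_c + q·N_q + 0.5·γ·B·N_γ·s_γ
     = 6 × 35.5 × 1.09 + 35.956 × 23.2 + 0.5 × 17.252 × 1.7 × 22 × 0.91
     = 232.17 + 834.18 + 293.58 = 1359.9 kPa.

q_ult ≈ 1360 kPa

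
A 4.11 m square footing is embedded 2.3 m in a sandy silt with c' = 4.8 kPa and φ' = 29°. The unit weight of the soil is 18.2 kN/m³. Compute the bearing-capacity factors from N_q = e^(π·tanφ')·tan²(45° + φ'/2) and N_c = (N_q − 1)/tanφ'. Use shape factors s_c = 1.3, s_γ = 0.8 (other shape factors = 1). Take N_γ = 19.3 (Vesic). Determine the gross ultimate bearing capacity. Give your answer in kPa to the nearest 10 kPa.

q_ult ≈ 1440 kPa

tan29° = 0.5543, so N_q = e^(π×0.5543)·tan²(59.5°) = 5.705 × 2.882 = 16.44.
N_c = (16.44 − 1)/tan29° = 27.86.
q = γ·D_f = 18.2 × 2.3 = 41.86 kPa.
c·N_c·s_c = 4.8 × 27.86 × 1.3 = 173.85 kPa
q·N_q = 41.86 × 16.443 = 688.32 kPa
0.5·γ·B·N_γ·s_γ = 0.5 × 18.2 × 4.11 × 19.3 × 0.8 = 577.47 kPa
q_ult = 173.85 + 688.32 + 577.47 = 1439.6 kPa.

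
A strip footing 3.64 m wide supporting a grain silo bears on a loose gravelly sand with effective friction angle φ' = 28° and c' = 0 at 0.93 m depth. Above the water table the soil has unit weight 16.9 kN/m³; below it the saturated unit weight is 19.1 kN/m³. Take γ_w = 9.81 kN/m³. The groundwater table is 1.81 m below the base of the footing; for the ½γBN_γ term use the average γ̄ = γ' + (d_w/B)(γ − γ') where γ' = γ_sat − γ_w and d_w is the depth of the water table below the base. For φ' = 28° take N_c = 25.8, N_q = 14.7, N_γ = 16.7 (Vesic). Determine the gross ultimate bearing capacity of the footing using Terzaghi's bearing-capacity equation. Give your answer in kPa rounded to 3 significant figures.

q_ult ≈ 628 kPa

q = γ·D_f = 16.9 × 0.93 = 15.717 kPa.
γ' = 9.29 kN/m³; averaging over the depth B below the base, γ̄ = γ' + (d_w/B)(γ − γ') = 13.074 kN/m³.
q·N_q = 15.717 × 14.7 = 231.04 kPa
0.5·γ·B·N_γ = 0.5 × 13.074 × 3.64 × 16.7 = 397.37 kPa
q_ult = 231.04 + 397.37 = 628.41 kPa.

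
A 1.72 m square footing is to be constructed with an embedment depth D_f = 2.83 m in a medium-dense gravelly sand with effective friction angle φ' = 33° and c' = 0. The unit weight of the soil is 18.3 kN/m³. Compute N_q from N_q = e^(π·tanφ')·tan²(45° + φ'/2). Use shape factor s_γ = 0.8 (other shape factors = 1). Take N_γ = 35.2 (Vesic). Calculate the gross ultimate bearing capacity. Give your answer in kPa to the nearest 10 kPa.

tan33° = 0.6494, so N_q = e^(π×0.6494)·tan²(61.5°) = 7.692 × 3.392 = 26.09.
q = γ·D_f = 18.3 × 2.83 = 51.789 kPa.
q·N_q = 51.789 × 26.092 = 1351.3 kPa
0.5·γ·B·N_γ·s_γ = 0.5 × 18.3 × 1.72 × 35.2 × 0.8 = 443.18 kPa
q_ult = 1351.3 + 443.18 = 1794.5 kPa.

q_ult ≈ 1790 kPa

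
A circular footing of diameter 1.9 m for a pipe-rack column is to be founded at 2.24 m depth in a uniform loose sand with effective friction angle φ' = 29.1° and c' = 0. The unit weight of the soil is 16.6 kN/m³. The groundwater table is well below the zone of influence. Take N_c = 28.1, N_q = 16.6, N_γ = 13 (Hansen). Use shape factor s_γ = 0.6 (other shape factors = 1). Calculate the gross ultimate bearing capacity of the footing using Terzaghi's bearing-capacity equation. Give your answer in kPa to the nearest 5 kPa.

q_ult ≈ 740 kPa

Overburden at base level: q = 16.6 × 2.24 = 37.184 kPa.
Surcharge term q·N_q = 37.184 × 16.6 = 617.25 kPa; self-weight term 0.5·γ·B·N_γ·s_γ = 0.5 × 16.6 × 1.9 × 13 × 0.6 = 123.01 kPa.
q_ult = 617.25 + 123.01 = 740.26 kPa.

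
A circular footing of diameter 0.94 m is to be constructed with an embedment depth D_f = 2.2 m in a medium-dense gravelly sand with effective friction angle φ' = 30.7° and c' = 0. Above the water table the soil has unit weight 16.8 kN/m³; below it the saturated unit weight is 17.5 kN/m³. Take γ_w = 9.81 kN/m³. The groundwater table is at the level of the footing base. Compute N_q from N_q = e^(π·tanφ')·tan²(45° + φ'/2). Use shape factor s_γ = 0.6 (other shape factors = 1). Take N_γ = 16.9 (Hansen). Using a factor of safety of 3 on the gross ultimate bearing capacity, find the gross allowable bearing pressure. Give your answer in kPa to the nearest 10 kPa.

N_q = e^(π·tan30.7°)·tan²(60.35°) = 19.93.
Effective surcharge at the founding depth q = γ·D_f = 16.8 × 2.2 = 36.96 kPa.
The water table coincides with the base, so in the self-weight term γ → γ' = 7.69 kN/m³.
q_ult = q·N_q + 0.5·γ·B·N_γ·s_γ
     = 36.96 × 19.931 + 0.5 × 7.69 × 0.94 × 16.9 × 0.6
     = 736.64 + 36.649 = 773.29 kPa.
q_all = 773.29 / 3 = 257.76 kPa.

q_all ≈ 260 kPa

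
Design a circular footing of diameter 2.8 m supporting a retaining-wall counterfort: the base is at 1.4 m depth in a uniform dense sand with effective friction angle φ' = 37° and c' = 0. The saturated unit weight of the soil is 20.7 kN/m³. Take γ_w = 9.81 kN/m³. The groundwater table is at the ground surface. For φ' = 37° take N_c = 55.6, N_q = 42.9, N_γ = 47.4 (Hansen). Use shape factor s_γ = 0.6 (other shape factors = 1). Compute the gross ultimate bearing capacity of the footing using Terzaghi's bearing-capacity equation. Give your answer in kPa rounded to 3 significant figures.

q_ult ≈ 1090 kPa

γ' = 20.7 − 9.81 = 10.89 kN/m³ (submerged throughout). q = 10.89 × 1.4 = 15.246 kPa; the same γ' applies in the ½γBN_γ term.
q·N_q = 15.246 × 42.9 = 654.05 kPa
0.5·γ·B·N_γ·s_γ = 0.5 × 10.89 × 2.8 × 47.4 × 0.6 = 433.6 kPa
q_ult = 654.05 + 433.6 = 1087.6 kPa.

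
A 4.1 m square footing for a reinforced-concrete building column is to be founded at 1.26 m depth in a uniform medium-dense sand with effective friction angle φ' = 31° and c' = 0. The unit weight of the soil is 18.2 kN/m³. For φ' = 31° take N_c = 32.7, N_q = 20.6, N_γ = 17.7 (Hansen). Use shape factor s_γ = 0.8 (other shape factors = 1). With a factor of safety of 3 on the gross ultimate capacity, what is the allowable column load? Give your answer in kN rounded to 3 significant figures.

P_all ≈ 5610 kN

q = γ·D_f = 18.2 × 1.26 = 22.932 kPa.
q·N_q = 22.932 × 20.6 = 472.4 kPa
0.5·γ·B·N_γ·s_γ = 0.5 × 18.2 × 4.1 × 17.7 × 0.8 = 528.31 kPa
q_ult = 472.4 + 528.31 = 1000.7 kPa.
Gross allowable pressure q_all = 1000.7 / 3 = 333.57 kPa.
Footing area = 16.81 m², so allowable column load = 333.57 × 16.81 = 5607.3 kN.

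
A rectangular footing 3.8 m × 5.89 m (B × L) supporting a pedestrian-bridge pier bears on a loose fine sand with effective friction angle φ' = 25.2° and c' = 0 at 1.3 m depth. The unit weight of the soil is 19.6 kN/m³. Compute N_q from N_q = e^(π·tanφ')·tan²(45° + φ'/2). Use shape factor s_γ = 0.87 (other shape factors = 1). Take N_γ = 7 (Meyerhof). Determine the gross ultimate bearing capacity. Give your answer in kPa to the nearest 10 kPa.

q_ult ≈ 500 kPa

tan25.2° = 0.4706, so N_q = e^(π×0.4706)·tan²(57.6°) = 4.386 × 2.483 = 10.89.
Effective surcharge at the founding depth q = γ·D_f = 19.6 × 1.3 = 25.48 kPa.
q_ult = q·N_q + 0.5·γ·B·N_γ·s_γ
     = 25.48 × 10.889 + 0.5 × 19.6 × 3.8 × 7 × 0.87
     = 277.46 + 226.79 = 504.25 kPa.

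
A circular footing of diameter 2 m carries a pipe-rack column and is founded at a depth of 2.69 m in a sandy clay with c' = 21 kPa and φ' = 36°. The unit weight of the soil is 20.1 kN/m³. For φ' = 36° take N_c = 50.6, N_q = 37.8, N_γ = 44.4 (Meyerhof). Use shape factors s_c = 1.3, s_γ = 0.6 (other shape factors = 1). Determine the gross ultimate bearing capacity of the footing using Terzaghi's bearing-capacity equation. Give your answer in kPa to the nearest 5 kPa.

q_ult ≈ 3960 kPa

Effective surcharge at the founding depth q = γ·D_f = 20.1 × 2.69 = 54.069 kPa.
q_ult = c·N_c·s_c + q·N_q + 0.5·γ·B·N_γ·s_γ
     = 21 × 50.6 × 1.3 + 54.069 × 37.8 + 0.5 × 20.1 × 2 × 44.4 × 0.6
     = 1381.4 + 2043.8 + 535.46 = 3960.7 kPa.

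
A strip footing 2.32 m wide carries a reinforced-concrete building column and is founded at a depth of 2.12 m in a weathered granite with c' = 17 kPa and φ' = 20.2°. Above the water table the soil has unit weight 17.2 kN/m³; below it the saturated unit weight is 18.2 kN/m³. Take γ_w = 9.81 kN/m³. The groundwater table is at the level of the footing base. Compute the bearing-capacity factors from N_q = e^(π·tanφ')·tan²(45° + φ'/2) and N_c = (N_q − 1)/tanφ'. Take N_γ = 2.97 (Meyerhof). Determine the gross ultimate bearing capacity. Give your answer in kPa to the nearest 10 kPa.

q_ult ≈ 520 kPa

tan20.2° = 0.3679, so N_q = e^(π×0.3679)·tan²(55.1°) = 3.177 × 2.055 = 6.53.
N_c = (6.53 − 1)/tan20.2° = 15.02.
q = γ·D_f = 17.2 × 2.12 = 36.464 kPa.
For the ½γBN_γ term take γ' = 18.2 − 9.81 = 8.39 kN/m³ (soil below base is submerged).
c·N_c = 17 × 15.024 = 255.41 kPa
q·N_q = 36.464 × 6.5278 = 238.03 kPa
0.5·γ·B·N_γ = 0.5 × 8.39 × 2.32 × 2.97 = 28.905 kPa
q_ult = 255.41 + 238.03 + 28.905 = 522.35 kPa.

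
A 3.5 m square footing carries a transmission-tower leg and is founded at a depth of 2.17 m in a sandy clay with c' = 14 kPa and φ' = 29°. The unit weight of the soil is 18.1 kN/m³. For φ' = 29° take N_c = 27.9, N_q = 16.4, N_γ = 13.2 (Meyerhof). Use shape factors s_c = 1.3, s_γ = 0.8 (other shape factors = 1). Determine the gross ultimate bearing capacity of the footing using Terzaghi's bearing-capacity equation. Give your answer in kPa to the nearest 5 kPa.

q_ult ≈ 1485 kPa

Overburden at base level: q = 18.1 × 2.17 = 39.277 kPa.
Cohesion term c·N_c·s_c = 14 × 27.9 × 1.3 = 507.78 kPa; surcharge term q·N_q = 39.277 × 16.4 = 644.14 kPa; self-weight term 0.5·γ·B·N_γ·s_γ = 0.5 × 18.1 × 3.5 × 13.2 × 0.8 = 334.49 kPa.
q_ult = 507.78 + 644.14 + 334.49 = 1486.4 kPa.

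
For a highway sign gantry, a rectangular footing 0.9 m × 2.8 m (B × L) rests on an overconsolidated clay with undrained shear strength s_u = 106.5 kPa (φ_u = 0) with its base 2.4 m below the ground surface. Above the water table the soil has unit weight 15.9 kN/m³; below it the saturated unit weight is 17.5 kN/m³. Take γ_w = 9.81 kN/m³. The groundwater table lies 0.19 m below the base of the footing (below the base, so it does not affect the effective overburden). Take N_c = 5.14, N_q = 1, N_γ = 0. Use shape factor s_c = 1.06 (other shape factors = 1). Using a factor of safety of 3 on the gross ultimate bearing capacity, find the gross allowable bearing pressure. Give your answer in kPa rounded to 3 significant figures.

q_all ≈ 206 kPa

q = γ·D_f = 15.9 × 2.4 = 38.16 kPa.
c·N_c·s_c = 106.5 × 5.14 × 1.06 = 580.25 kPa
q·N_q = 38.16 × 1 = 38.16 kPa
q_ult = 580.25 + 38.16 = 618.41 kPa.
q_all = 618.41 / 3 = 206.14 kPa.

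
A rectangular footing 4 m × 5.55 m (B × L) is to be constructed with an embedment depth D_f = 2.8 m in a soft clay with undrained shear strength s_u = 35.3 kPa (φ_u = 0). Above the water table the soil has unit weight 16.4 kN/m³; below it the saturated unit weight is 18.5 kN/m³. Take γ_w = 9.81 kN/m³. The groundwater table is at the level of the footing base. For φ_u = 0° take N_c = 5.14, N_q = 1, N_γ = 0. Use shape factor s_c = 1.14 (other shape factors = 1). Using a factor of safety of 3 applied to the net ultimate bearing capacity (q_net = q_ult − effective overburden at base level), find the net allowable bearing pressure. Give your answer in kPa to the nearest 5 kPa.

q = γ·D_f = 16.4 × 2.8 = 45.92 kPa.
c·N_c·s_c = 35.3 × 5.14 × 1.14 = 206.84 kPa
q·N_q = 45.92 × 1 = 45.92 kPa
q_ult = 206.84 + 45.92 = 252.76 kPa.
Net ultimate: q_net = 252.76 − 45.92 = 206.84 kPa.
q_all(net) = 206.84 / 3 = 68.948 kPa.

q_all(net) ≈ 70 kPa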